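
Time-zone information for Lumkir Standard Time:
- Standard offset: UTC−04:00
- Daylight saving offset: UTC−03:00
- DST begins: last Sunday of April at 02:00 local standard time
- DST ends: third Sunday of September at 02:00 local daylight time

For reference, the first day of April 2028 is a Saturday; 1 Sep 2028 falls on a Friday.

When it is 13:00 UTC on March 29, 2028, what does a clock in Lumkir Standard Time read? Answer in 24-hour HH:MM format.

1 April 2028 is a Saturday, so Sundays fall on 2, 9, 16, 23, 30; the last is April 30.
1 September 2028 is a Friday, so the first Sunday is September 3 and the third is September 17.
At the standard offset (UTC−04:00), 13:00 UTC − 4h = 09:00 Lumkir Standard Time standard time.
The standard-time date in Lumkir Standard Time, March 29, 2028, is outside the daylight-saving period (30 April – 17 September), so Lumkir Standard Time is on standard time, UTC−04:00.
13:00 UTC − 4h = 09:00 local.

09:00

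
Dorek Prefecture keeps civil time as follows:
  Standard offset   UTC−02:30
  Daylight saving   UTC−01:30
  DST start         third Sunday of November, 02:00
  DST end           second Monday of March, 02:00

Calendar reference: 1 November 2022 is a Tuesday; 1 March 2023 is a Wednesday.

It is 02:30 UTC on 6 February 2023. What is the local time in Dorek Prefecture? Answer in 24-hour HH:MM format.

01:00

1 November 2022 is a Tuesday, so the first Sunday is November 6 and the third is November 20.
1 March 2023 is a Wednesday, so the first Monday is March 6 and the second is March 13.
At the standard offset (UTC−02:30), 02:30 UTC − 2h30m = 00:00 Dorek Prefecture standard time.
The standard-time date in Dorek Prefecture, 6 February 2023, lies within the daylight-saving period (20 November 2022 – 13 March 2023), so Dorek Prefecture is on daylight time, UTC−01:30.
02:30 UTC − 1h30m = 01:00 local.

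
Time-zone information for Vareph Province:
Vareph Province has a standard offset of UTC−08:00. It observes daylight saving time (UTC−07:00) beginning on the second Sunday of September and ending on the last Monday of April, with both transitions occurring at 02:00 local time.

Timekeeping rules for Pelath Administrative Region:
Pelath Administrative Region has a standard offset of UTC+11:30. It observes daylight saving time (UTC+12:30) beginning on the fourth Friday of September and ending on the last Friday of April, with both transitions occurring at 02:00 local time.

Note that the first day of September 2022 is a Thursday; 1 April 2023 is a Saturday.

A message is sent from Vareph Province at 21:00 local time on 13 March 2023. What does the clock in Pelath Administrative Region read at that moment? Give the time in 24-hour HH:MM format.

16:30

1 September 2022 is a Thursday, so the first Sunday is September 4 and the second is September 11.
1 April 2023 is a Saturday, so Mondays fall on 3, 10, 17, 24; the last is April 24.
13 March 2023 lies within the daylight-saving period (11 September 2022 – 24 April 2023), so Vareph Province is on daylight time, UTC−07:00.
21:00 Vareph Province + 7h = 04:00 UTC (rolling into the next day, 14 March 2023).
1 September 2022 is a Thursday, so the first Friday is September 2 and the fourth is September 23.
1 April 2023 is a Saturday, so Fridays fall on 7, 14, 21, 28; the last is April 28.
At the standard offset (UTC+11:30), 04:00 UTC + 11h30m = 15:30 Pelath Administrative Region standard time.
The standard-time date in Pelath Administrative Region, 14 March 2023, lies within the daylight-saving period (23 September 2022 – 28 April 2023), so Pelath Administrative Region is on daylight time, UTC+12:30.
04:00 UTC + 12h30m = 16:30 Pelath Administrative Region.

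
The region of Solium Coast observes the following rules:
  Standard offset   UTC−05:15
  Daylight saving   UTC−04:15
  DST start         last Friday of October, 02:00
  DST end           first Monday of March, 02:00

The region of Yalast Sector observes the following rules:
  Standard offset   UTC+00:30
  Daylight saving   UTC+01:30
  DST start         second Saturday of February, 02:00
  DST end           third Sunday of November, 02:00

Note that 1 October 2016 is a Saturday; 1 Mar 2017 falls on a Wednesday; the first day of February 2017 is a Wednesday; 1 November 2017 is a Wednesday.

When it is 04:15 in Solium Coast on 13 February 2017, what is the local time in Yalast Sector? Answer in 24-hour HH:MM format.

1 October 2016 is a Saturday, so Fridays fall on 7, 14, 21, 28; the last is October 28.
1 March 2017 is a Wednesday, so the first Monday is March 6.
13 February 2017 falls between 28 October 2016 and 6 March 2017, so daylight saving is in effect and Solium Coast is at UTC−04:15.
04:15 Solium Coast + 4h15m = 08:30 UTC.
1 February 2017 is a Wednesday, so the first Saturday is February 4 and the second is February 11.
1 November 2017 is a Wednesday, so the first Sunday is November 5 and the third is November 19.
At the standard offset (UTC+00:30), 08:30 UTC + 0h30m = 09:00 Yalast Sector standard time.
The standard-time date in Yalast Sector, 13 February 2017, lies within the daylight-saving period (11 February – 19 November), so Yalast Sector is on daylight time, UTC+01:30.
08:30 UTC + 1h30m = 10:00 Yalast Sector.

10:00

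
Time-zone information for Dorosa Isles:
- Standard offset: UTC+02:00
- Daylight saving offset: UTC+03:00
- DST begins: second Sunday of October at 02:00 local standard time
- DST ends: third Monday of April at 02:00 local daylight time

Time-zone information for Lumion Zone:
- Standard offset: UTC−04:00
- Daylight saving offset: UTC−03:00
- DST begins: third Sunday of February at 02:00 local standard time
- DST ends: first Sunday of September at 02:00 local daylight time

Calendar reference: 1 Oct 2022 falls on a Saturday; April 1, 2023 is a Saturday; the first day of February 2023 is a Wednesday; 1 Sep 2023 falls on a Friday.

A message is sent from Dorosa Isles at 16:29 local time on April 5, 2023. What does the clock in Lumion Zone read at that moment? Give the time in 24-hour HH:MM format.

1 October 2022 is a Saturday, so the first Sunday is October 2 and the second is October 9.
1 April 2023 is a Saturday, so the first Monday is April 3 and the third is April 17.
April 5, 2023 lies within the daylight-saving period (9 October 2022 – 17 April 2023), so Dorosa Isles is on daylight time, UTC+03:00.
16:29 Dorosa Isles − 3h = 13:29 UTC.
1 February 2023 is a Wednesday, so the first Sunday is February 5 and the third is February 19.
1 September 2023 is a Friday, so the first Sunday is September 3.
At the standard offset (UTC−04:00), 13:29 UTC − 4h = 09:29 Lumion Zone standard time.
The standard-time date in Lumion Zone, April 5, 2023, falls between 19 February and 3 September, so daylight saving is in effect and Lumion Zone is at UTC−03:00.
13:29 UTC − 3h = 10:29 Lumion Zone.

10:29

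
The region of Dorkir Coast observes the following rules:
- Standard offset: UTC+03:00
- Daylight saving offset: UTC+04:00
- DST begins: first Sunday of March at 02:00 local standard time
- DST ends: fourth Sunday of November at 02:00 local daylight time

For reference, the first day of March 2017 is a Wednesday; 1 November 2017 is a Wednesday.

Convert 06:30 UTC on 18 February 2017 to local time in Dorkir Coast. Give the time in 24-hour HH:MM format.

1 March 2017 is a Wednesday, so the first Sunday is March 5.
1 November 2017 is a Wednesday, so the first Sunday is November 5 and the fourth is November 26.
At the standard offset (UTC+03:00), 06:30 UTC + 3h = 09:30 Dorkir Coast standard time.
The standard-time date in Dorkir Coast, 18 February 2017, does not fall between 5 March and 26 November, so daylight saving is not in effect and Dorkir Coast is at UTC+03:00.
06:30 UTC + 3h = 09:30 local.

09:30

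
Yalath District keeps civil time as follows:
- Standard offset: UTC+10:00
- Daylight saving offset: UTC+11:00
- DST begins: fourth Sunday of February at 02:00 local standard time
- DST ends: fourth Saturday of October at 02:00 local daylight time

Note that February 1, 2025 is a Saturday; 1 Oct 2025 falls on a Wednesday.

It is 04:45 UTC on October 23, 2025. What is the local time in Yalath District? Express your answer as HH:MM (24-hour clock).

15:45

1 February 2025 is a Saturday, so the first Sunday is February 2 and the fourth is February 23.
1 October 2025 is a Wednesday, so the first Saturday is October 4 and the fourth is October 25.
At the standard offset (UTC+10:00), 04:45 UTC + 10h = 14:45 Yalath District standard time.
Daylight saving runs 23 February – 25 October; the standard-time date in Yalath District, October 23, 2025, is inside that window, so Yalath District is at UTC+11:00.
04:45 UTC + 11h = 15:45 local.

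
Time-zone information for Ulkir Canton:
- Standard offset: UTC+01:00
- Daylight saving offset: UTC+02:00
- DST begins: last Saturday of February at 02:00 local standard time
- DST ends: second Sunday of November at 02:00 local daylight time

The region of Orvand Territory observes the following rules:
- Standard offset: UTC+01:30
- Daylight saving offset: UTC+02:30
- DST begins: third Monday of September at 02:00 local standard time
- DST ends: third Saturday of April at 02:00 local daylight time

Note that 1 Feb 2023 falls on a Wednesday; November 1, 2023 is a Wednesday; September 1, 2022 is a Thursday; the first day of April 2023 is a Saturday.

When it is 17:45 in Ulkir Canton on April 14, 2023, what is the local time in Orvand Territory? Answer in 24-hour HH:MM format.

18:15

1 February 2023 is a Wednesday, so Saturdays fall on 4, 11, 18, 25; the last is February 25.
1 November 2023 is a Wednesday, so the first Sunday is November 5 and the second is November 12.
Daylight saving runs 25 February – 12 November; April 14, 2023 is inside that window, so Ulkir Canton is at UTC+02:00.
17:45 Ulkir Canton − 2h = 15:45 UTC.
1 September 2022 is a Thursday, so the first Monday is September 5 and the third is September 19.
1 April 2023 is a Saturday, so the first Saturday is April 1 and the third is April 15.
At the standard offset (UTC+01:30), 15:45 UTC + 1h30m = 17:15 Orvand Territory standard time.
The standard-time date in Orvand Territory, April 14, 2023, falls between 19 September 2022 and 15 April 2023, so daylight saving is in effect and Orvand Territory is at UTC+02:30.
15:45 UTC + 2h30m = 18:15 Orvand Territory.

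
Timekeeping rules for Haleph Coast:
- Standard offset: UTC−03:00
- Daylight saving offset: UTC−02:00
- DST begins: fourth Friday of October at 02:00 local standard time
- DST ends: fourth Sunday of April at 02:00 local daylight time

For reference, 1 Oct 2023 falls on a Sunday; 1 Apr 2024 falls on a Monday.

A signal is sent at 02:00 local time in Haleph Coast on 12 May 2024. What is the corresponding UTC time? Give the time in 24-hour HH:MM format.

05:00

1 October 2023 is a Sunday, so the first Friday is October 6 and the fourth is October 27.
1 April 2024 is a Monday, so the first Sunday is April 7 and the fourth is April 28.
12 May 2024 is outside the daylight-saving period (27 October 2023 – 28 April 2024), so Haleph Coast is on standard time, UTC−03:00.
02:00 local + 3h = 05:00 UTC.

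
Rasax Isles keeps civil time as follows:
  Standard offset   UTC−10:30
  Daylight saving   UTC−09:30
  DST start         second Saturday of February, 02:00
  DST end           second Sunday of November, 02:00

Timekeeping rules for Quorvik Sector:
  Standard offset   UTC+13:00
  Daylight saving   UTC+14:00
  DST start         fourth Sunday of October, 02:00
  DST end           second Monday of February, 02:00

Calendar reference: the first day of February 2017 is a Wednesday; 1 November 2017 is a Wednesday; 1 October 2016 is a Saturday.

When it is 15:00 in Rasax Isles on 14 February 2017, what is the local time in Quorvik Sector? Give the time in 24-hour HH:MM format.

13:30

1 February 2017 is a Wednesday, so the first Saturday is February 4 and the second is February 11.
1 November 2017 is a Wednesday, so the first Sunday is November 5 and the second is November 12.
14 February 2017 lies within the daylight-saving period (11 February – 12 November), so Rasax Isles is on daylight time, UTC−09:30.
15:00 Rasax Isles + 9h30m = 00:30 UTC (rolling into the next day, 15 February 2017).
1 October 2016 is a Saturday, so the first Sunday is October 2 and the fourth is October 23.
1 February 2017 is a Wednesday, so the first Monday is February 6 and the second is February 13.
At the standard offset (UTC+13:00), 00:30 UTC + 13h = 13:30 Quorvik Sector standard time.
The standard-time date in Quorvik Sector, 15 February 2017, is outside the daylight-saving period (23 October 2016 – 13 February 2017), so Quorvik Sector is on standard time, UTC+13:00.
00:30 UTC + 13h = 13:30 Quorvik Sector.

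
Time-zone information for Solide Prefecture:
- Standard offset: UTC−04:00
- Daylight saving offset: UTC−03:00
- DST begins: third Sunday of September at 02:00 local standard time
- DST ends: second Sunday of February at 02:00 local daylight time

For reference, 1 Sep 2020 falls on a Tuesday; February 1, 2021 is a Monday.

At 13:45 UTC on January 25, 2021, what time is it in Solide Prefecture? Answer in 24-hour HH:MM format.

1 September 2020 is a Tuesday, so the first Sunday is September 6 and the third is September 20.
1 February 2021 is a Monday, so the first Sunday is February 7 and the second is February 14.
At the standard offset (UTC−04:00), 13:45 UTC − 4h = 09:45 Solide Prefecture standard time.
The standard-time date in Solide Prefecture, January 25, 2021, falls between 20 September 2020 and 14 February 2021, so daylight saving is in effect and Solide Prefecture is at UTC−03:00.
13:45 UTC − 3h = 10:45 local.

10:45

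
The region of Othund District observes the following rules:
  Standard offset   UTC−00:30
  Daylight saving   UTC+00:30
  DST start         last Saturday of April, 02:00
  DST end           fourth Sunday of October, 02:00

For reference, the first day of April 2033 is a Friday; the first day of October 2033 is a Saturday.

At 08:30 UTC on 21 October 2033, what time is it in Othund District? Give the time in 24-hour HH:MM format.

09:00

1 April 2033 is a Friday, so Saturdays fall on 2, 9, 16, 23, 30; the last is April 30.
1 October 2033 is a Saturday, so the first Sunday is October 2 and the fourth is October 23.
At the standard offset (UTC−00:30), 08:30 UTC − 0h30m = 08:00 Othund District standard time.
The standard-time date in Othund District, 21 October 2033, lies within the daylight-saving period (30 April – 23 October), so Othund District is on daylight time, UTC+00:30.
08:30 UTC + 0h30m = 09:00 local.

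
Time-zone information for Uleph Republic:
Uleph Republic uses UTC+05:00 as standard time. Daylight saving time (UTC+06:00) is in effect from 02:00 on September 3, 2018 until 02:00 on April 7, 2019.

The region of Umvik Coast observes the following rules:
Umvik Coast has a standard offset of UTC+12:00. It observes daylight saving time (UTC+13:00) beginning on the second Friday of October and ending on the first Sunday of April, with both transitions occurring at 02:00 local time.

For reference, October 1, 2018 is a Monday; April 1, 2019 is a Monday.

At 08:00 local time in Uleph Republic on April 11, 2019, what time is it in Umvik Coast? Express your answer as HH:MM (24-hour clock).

April 11, 2019 does not fall between 3 September 2018 and 7 April 2019, so daylight saving is not in effect and Uleph Republic is at UTC+05:00.
08:00 Uleph Republic − 5h = 03:00 UTC.
1 October 2018 is a Monday, so the first Friday is October 5 and the second is October 12.
1 April 2019 is a Monday, so the first Sunday is April 7.
At the standard offset (UTC+12:00), 03:00 UTC + 12h = 15:00 Umvik Coast standard time.
Daylight saving runs 12 October 2018 – 7 April 2019; the standard-time date in Umvik Coast, April 11, 2019, is outside that window, so Umvik Coast is on standard time at UTC+12:00.
03:00 UTC + 12h = 15:00 Umvik Coast.

15:00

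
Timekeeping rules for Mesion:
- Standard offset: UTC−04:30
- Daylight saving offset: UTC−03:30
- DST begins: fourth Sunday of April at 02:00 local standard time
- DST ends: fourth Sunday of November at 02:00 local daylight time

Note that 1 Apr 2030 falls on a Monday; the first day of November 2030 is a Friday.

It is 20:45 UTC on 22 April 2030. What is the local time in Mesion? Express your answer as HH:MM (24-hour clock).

1 April 2030 is a Monday, so the first Sunday is April 7 and the fourth is April 28.
1 November 2030 is a Friday, so the first Sunday is November 3 and the fourth is November 24.
At the standard offset (UTC−04:30), 20:45 UTC − 4h30m = 16:15 Mesion standard time.
The standard-time date in Mesion, 22 April 2030, does not fall between 28 April and 24 November, so daylight saving is not in effect and Mesion is at UTC−04:30.
20:45 UTC − 4h30m = 16:15 local.

16:15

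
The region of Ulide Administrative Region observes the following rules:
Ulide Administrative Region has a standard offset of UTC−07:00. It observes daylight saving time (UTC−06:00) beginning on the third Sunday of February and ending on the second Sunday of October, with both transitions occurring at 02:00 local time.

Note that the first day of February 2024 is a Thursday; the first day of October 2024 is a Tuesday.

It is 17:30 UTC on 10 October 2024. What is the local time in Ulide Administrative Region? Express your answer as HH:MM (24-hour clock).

1 February 2024 is a Thursday, so the first Sunday is February 4 and the third is February 18.
1 October 2024 is a Tuesday, so the first Sunday is October 6 and the second is October 13.
At the standard offset (UTC−07:00), 17:30 UTC − 7h = 10:30 Ulide Administrative Region standard time.
Daylight saving runs 18 February – 13 October; the standard-time date in Ulide Administrative Region, 10 October 2024, is inside that window, so Ulide Administrative Region is at UTC−06:00.
17:30 UTC − 6h = 11:30 local.

11:30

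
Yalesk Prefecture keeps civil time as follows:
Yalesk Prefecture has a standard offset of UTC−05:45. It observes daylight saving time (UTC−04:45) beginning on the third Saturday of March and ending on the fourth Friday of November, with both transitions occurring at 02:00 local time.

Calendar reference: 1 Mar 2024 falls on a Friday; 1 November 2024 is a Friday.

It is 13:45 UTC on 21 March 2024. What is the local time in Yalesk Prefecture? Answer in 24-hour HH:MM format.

1 March 2024 is a Friday, so the first Saturday is March 2 and the third is March 16.
1 November 2024 is a Friday, so the first Friday is November 1 and the fourth is November 22.
At the standard offset (UTC−05:45), 13:45 UTC − 5h45m = 08:00 Yalesk Prefecture standard time.
The standard-time date in Yalesk Prefecture, 21 March 2024, lies within the daylight-saving period (16 March – 22 November), so Yalesk Prefecture is on daylight time, UTC−04:45.
13:45 UTC − 4h45m = 09:00 local.

09:00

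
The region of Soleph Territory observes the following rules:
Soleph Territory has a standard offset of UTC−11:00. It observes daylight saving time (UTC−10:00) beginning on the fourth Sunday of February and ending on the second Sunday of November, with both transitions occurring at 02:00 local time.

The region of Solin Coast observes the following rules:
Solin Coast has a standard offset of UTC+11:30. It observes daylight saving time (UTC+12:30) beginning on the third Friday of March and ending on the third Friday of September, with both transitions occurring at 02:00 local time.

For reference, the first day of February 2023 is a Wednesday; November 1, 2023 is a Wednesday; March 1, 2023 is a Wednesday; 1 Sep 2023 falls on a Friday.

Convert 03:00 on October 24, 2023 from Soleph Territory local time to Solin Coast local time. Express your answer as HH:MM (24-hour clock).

1 February 2023 is a Wednesday, so the first Sunday is February 5 and the fourth is February 26.
1 November 2023 is a Wednesday, so the first Sunday is November 5 and the second is November 12.
Daylight saving runs 26 February – 12 November; October 24, 2023 is inside that window, so Soleph Territory is at UTC−10:00.
03:00 Soleph Territory + 10h = 13:00 UTC.
1 March 2023 is a Wednesday, so the first Friday is March 3 and the third is March 17.
1 September 2023 is a Friday, so the first Friday is September 1 and the third is September 15.
At the standard offset (UTC+11:30), 13:00 UTC + 11h30m = 00:30 Solin Coast standard time (rolling into the next day, 25 October 2023).
The standard-time date in Solin Coast, October 25, 2023, does not fall between 17 March and 15 September, so daylight saving is not in effect and Solin Coast is at UTC+11:30.
13:00 UTC + 11h30m = 00:30 Solin Coast (rolling into the next day, 25 October 2023).

00:30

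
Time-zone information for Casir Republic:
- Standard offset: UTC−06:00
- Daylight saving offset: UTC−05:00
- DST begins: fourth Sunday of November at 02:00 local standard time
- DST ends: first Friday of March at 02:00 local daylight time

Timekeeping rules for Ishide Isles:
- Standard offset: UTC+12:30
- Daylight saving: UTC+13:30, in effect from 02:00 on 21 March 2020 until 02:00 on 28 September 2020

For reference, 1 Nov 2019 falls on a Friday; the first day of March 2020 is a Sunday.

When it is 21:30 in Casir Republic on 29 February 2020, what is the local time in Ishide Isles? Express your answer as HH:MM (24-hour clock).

15:00

1 November 2019 is a Friday, so the first Sunday is November 3 and the fourth is November 24.
1 March 2020 is a Sunday, so the first Friday is March 6.
29 February 2020 falls between 24 November 2019 and 6 March 2020, so daylight saving is in effect and Casir Republic is at UTC−05:00.
21:30 Casir Republic + 5h = 02:30 UTC (rolling into the next day, 1 March 2020).
At the standard offset (UTC+12:30), 02:30 UTC + 12h30m = 15:00 Ishide Isles standard time.
The standard-time date in Ishide Isles, 1 March 2020, is outside the daylight-saving period (21 March – 28 September), so Ishide Isles is on standard time, UTC+12:30.
02:30 UTC + 12h30m = 15:00 Ishide Isles.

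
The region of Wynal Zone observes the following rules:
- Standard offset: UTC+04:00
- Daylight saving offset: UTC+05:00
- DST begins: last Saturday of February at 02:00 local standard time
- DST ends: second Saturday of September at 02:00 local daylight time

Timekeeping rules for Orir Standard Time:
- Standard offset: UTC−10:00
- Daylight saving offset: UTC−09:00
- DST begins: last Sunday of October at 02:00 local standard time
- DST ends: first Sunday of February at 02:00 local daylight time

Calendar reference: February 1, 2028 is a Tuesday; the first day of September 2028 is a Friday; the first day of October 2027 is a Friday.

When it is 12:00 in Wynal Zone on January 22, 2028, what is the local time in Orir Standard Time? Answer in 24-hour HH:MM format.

1 February 2028 is a Tuesday, so Saturdays fall on 5, 12, 19, 26; the last is February 26.
1 September 2028 is a Friday, so the first Saturday is September 2 and the second is September 9.
Daylight saving runs 26 February – 9 September; January 22, 2028 is outside that window, so Wynal Zone is on standard time at UTC+04:00.
12:00 Wynal Zone − 4h = 08:00 UTC.
1 October 2027 is a Friday, so Sundays fall on 3, 10, 17, 24, 31; the last is October 31.
1 February 2028 is a Tuesday, so the first Sunday is February 6.
At the standard offset (UTC−10:00), 08:00 UTC − 10h = 22:00 Orir Standard Time standard time (rolling into the previous day, 21 January 2028).
The standard-time date in Orir Standard Time, January 21, 2028, falls between 31 October 2027 and 6 February 2028, so daylight saving is in effect and Orir Standard Time is at UTC−09:00.
08:00 UTC − 9h = 23:00 Orir Standard Time (rolling into the previous day, 21 January 2028).

23:00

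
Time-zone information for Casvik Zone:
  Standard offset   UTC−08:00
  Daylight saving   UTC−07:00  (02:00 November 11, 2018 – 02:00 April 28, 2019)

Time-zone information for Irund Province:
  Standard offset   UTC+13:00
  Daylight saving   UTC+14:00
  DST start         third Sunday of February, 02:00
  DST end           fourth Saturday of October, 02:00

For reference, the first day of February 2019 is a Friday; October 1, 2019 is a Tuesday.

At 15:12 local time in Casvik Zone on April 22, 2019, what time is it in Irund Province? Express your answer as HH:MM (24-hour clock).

12:12

April 22, 2019 falls between 11 November 2018 and 28 April 2019, so daylight saving is in effect and Casvik Zone is at UTC−07:00.
15:12 Casvik Zone + 7h = 22:12 UTC.
1 February 2019 is a Friday, so the first Sunday is February 3 and the third is February 17.
1 October 2019 is a Tuesday, so the first Saturday is October 5 and the fourth is October 26.
At the standard offset (UTC+13:00), 22:12 UTC + 13h = 11:12 Irund Province standard time (rolling into the next day, 23 April 2019).
The standard-time date in Irund Province, April 23, 2019, falls between 17 February and 26 October, so daylight saving is in effect and Irund Province is at UTC+14:00.
22:12 UTC + 14h = 12:12 Irund Province (rolling into the next day, 23 April 2019).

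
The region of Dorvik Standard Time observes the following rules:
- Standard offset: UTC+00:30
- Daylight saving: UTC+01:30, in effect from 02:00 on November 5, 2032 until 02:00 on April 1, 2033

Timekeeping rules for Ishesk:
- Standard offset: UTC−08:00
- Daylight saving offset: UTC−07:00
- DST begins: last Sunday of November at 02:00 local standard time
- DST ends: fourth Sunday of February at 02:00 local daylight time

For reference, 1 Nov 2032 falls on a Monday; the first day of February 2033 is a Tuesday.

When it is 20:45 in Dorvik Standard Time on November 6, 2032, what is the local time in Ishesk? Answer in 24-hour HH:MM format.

11:15

Daylight saving runs 5 November 2032 – 1 April 2033; November 6, 2032 is inside that window, so Dorvik Standard Time is at UTC+01:30.
20:45 Dorvik Standard Time − 1h30m = 19:15 UTC.
1 November 2032 is a Monday, so Sundays fall on 7, 14, 21, 28; the last is November 28.
1 February 2033 is a Tuesday, so the first Sunday is February 6 and the fourth is February 27.
At the standard offset (UTC−08:00), 19:15 UTC − 8h = 11:15 Ishesk standard time.
The standard-time date in Ishesk, November 6, 2032, is outside the daylight-saving period (28 November 2032 – 27 February 2033), so Ishesk is on standard time, UTC−08:00.
19:15 UTC − 8h = 11:15 Ishesk.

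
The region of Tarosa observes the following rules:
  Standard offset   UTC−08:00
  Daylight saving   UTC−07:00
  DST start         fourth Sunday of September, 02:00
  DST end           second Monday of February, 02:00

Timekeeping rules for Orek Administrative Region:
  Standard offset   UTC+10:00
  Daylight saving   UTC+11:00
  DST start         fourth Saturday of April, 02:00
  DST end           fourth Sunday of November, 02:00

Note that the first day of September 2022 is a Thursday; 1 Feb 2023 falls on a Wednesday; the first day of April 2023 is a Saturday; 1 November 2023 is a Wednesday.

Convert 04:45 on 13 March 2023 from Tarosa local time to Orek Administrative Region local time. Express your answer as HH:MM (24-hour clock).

1 September 2022 is a Thursday, so the first Sunday is September 4 and the fourth is September 25.
1 February 2023 is a Wednesday, so the first Monday is February 6 and the second is February 13.
13 March 2023 is outside the daylight-saving period (25 September 2022 – 13 February 2023), so Tarosa is on standard time, UTC−08:00.
04:45 Tarosa + 8h = 12:45 UTC.
1 April 2023 is a Saturday, so the first Saturday is April 1 and the fourth is April 22.
1 November 2023 is a Wednesday, so the first Sunday is November 5 and the fourth is November 26.
At the standard offset (UTC+10:00), 12:45 UTC + 10h = 22:45 Orek Administrative Region standard time.
The standard-time date in Orek Administrative Region, 13 March 2023, is outside the daylight-saving period (22 April – 26 November), so Orek Administrative Region is on standard time, UTC+10:00.
12:45 UTC + 10h = 22:45 Orek Administrative Region.

22:45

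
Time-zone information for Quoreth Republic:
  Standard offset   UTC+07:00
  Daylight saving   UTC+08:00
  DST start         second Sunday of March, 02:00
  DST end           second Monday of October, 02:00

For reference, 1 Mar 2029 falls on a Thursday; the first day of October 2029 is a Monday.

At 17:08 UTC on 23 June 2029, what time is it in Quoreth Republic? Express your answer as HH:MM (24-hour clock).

01:08

1 March 2029 is a Thursday, so the first Sunday is March 4 and the second is March 11.
1 October 2029 is a Monday, so the first Monday is October 1 and the second is October 8.
At the standard offset (UTC+07:00), 17:08 UTC + 7h = 00:08 Quoreth Republic standard time (rolling into the next day, 24 June 2029).
The standard-time date in Quoreth Republic, 24 June 2029, lies within the daylight-saving period (11 March – 8 October), so Quoreth Republic is on daylight time, UTC+08:00.
17:08 UTC + 8h = 01:08 local (rolling into the next day, 24 June 2029).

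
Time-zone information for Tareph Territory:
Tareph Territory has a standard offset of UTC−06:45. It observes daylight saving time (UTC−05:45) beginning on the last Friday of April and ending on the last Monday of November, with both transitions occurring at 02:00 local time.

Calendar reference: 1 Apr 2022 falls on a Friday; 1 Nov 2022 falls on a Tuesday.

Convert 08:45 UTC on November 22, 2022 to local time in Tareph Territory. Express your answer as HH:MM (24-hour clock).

03:00

1 April 2022 is a Friday, so Fridays fall on 1, 8, 15, 22, 29; the last is April 29.
1 November 2022 is a Tuesday, so Mondays fall on 7, 14, 21, 28; the last is November 28.
At the standard offset (UTC−06:45), 08:45 UTC − 6h45m = 02:00 Tareph Territory standard time.
The standard-time date in Tareph Territory, November 22, 2022, falls between 29 April and 28 November, so daylight saving is in effect and Tareph Territory is at UTC−05:45.
08:45 UTC − 5h45m = 03:00 local.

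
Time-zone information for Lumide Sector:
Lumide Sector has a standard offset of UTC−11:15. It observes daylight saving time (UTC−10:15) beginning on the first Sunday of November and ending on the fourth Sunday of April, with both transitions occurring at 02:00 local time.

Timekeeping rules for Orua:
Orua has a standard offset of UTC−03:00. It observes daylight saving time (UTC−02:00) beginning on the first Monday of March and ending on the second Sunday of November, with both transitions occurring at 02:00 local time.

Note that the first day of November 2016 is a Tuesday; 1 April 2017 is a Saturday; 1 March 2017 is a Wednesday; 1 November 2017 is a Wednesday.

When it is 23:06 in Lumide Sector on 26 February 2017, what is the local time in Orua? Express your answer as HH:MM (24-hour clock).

06:21

1 November 2016 is a Tuesday, so the first Sunday is November 6.
1 April 2017 is a Saturday, so the first Sunday is April 2 and the fourth is April 23.
26 February 2017 falls between 6 November 2016 and 23 April 2017, so daylight saving is in effect and Lumide Sector is at UTC−10:15.
23:06 Lumide Sector + 10h15m = 09:21 UTC (rolling into the next day, 27 February 2017).
1 March 2017 is a Wednesday, so the first Monday is March 6.
1 November 2017 is a Wednesday, so the first Sunday is November 5 and the second is November 12.
At the standard offset (UTC−03:00), 09:21 UTC − 3h = 06:21 Orua standard time.
Daylight saving runs 6 March – 12 November; the standard-time date in Orua, 27 February 2017, is outside that window, so Orua is on standard time at UTC−03:00.
09:21 UTC − 3h = 06:21 Orua.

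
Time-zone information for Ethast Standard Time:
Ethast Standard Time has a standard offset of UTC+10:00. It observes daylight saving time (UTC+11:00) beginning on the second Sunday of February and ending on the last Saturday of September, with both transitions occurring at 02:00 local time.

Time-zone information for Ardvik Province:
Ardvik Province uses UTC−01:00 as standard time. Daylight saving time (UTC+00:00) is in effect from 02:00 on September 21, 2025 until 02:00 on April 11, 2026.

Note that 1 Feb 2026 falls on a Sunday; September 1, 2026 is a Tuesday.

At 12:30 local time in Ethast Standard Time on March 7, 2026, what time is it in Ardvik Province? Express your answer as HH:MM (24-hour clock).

1 February 2026 is a Sunday, so the first Sunday is February 1 and the second is February 8.
1 September 2026 is a Tuesday, so Saturdays fall on 5, 12, 19, 26; the last is September 26.
March 7, 2026 falls between 8 February and 26 September, so daylight saving is in effect and Ethast Standard Time is at UTC+11:00.
12:30 Ethast Standard Time − 11h = 01:30 UTC.
At the standard offset (UTC−01:00), 01:30 UTC − 1h = 00:30 Ardvik Province standard time.
The standard-time date in Ardvik Province, March 7, 2026, falls between 21 September 2025 and 11 April 2026, so daylight saving is in effect and Ardvik Province is at UTC+00:00.
01:30 UTC + 0h = 01:30 Ardvik Province.

01:30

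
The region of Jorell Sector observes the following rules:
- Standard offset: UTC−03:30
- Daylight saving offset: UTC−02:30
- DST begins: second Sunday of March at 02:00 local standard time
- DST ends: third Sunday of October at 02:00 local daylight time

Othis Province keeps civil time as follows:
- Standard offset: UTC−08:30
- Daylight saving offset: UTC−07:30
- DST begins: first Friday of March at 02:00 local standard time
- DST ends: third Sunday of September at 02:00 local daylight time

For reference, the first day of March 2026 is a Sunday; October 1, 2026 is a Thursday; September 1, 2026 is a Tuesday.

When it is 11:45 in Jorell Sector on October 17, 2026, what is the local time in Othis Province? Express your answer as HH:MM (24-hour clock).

05:45

1 March 2026 is a Sunday, so the first Sunday is March 1 and the second is March 8.
1 October 2026 is a Thursday, so the first Sunday is October 4 and the third is October 18.
October 17, 2026 lies within the daylight-saving period (8 March – 18 October), so Jorell Sector is on daylight time, UTC−02:30.
11:45 Jorell Sector + 2h30m = 14:15 UTC.
1 March 2026 is a Sunday, so the first Friday is March 6.
1 September 2026 is a Tuesday, so the first Sunday is September 6 and the third is September 20.
At the standard offset (UTC−08:30), 14:15 UTC − 8h30m = 05:45 Othis Province standard time.
Daylight saving runs 6 March – 20 September; the standard-time date in Othis Province, October 17, 2026, is outside that window, so Othis Province is on standard time at UTC−08:30.
14:15 UTC − 8h30m = 05:45 Othis Province.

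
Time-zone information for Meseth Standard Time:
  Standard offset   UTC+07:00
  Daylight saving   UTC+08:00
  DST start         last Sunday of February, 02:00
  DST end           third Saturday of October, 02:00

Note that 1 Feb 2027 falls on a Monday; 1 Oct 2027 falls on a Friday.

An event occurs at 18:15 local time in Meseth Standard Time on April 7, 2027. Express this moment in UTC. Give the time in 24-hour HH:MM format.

1 February 2027 is a Monday, so Sundays fall on 7, 14, 21, 28; the last is February 28.
1 October 2027 is a Friday, so the first Saturday is October 2 and the third is October 16.
April 7, 2027 lies within the daylight-saving period (28 February – 16 October), so Meseth Standard Time is on daylight time, UTC+08:00.
18:15 local − 8h = 10:15 UTC.

10:15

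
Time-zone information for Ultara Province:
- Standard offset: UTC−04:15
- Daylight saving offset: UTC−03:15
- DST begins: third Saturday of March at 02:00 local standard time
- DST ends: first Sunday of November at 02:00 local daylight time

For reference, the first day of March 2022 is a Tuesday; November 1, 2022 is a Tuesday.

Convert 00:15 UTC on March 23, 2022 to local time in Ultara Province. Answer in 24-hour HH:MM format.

21:00

1 March 2022 is a Tuesday, so the first Saturday is March 5 and the third is March 19.
1 November 2022 is a Tuesday, so the first Sunday is November 6.
At the standard offset (UTC−04:15), 00:15 UTC − 4h15m = 20:00 Ultara Province standard time (rolling into the previous day, 22 March 2022).
Daylight saving runs 19 March – 6 November; the standard-time date in Ultara Province, March 22, 2022, is inside that window, so Ultara Province is at UTC−03:15.
00:15 UTC − 3h15m = 21:00 local (rolling into the previous day, 22 March 2022).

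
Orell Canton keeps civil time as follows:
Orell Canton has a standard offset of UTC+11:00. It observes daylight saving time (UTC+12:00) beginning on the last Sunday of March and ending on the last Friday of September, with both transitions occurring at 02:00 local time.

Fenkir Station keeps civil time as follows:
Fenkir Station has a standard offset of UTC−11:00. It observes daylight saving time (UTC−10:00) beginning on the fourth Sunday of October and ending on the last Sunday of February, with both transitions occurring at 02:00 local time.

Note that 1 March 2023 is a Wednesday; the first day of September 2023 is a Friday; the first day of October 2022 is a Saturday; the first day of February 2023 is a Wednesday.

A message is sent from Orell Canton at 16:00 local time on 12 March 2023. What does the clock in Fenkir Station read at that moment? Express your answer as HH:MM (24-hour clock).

18:00

1 March 2023 is a Wednesday, so Sundays fall on 5, 12, 19, 26; the last is March 26.
1 September 2023 is a Friday, so Fridays fall on 1, 8, 15, 22, 29; the last is September 29.
12 March 2023 does not fall between 26 March and 29 September, so daylight saving is not in effect and Orell Canton is at UTC+11:00.
16:00 Orell Canton − 11h = 05:00 UTC.
1 October 2022 is a Saturday, so the first Sunday is October 2 and the fourth is October 23.
1 February 2023 is a Wednesday, so Sundays fall on 5, 12, 19, 26; the last is February 26.
At the standard offset (UTC−11:00), 05:00 UTC − 11h = 18:00 Fenkir Station standard time (rolling into the previous day, 11 March 2023).
The standard-time date in Fenkir Station, 11 March 2023, is outside the daylight-saving period (23 October 2022 – 26 February 2023), so Fenkir Station is on standard time, UTC−11:00.
05:00 UTC − 11h = 18:00 Fenkir Station (rolling into the previous day, 11 March 2023).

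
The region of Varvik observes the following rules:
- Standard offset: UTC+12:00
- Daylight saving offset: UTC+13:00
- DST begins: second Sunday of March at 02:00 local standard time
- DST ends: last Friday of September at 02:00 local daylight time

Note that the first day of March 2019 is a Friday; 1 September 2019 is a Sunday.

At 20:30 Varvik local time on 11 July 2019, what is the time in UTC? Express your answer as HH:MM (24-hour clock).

1 March 2019 is a Friday, so the first Sunday is March 3 and the second is March 10.
1 September 2019 is a Sunday, so Fridays fall on 6, 13, 20, 27; the last is September 27.
11 July 2019 falls between 10 March and 27 September, so daylight saving is in effect and Varvik is at UTC+13:00.
20:30 local − 13h = 07:30 UTC.

07:30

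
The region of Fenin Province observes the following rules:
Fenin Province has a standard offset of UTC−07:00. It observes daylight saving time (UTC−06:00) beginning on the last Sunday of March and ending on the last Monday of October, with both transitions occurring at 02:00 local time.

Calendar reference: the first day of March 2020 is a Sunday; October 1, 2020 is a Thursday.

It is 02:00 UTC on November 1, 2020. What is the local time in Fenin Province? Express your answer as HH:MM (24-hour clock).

1 March 2020 is a Sunday, so Sundays fall on 1, 8, 15, 22, 29; the last is March 29.
1 October 2020 is a Thursday, so Mondays fall on 5, 12, 19, 26; the last is October 26.
At the standard offset (UTC−07:00), 02:00 UTC − 7h = 19:00 Fenin Province standard time (rolling into the previous day, 31 October 2020).
The standard-time date in Fenin Province, October 31, 2020, does not fall between 29 March and 26 October, so daylight saving is not in effect and Fenin Province is at UTC−07:00.
02:00 UTC − 7h = 19:00 local (rolling into the previous day, 31 October 2020).

19:00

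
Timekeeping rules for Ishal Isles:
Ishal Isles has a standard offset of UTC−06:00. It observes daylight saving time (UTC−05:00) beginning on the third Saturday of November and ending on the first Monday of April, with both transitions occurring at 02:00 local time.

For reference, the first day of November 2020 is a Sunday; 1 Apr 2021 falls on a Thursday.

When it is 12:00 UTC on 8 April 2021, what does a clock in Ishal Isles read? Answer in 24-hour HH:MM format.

1 November 2020 is a Sunday, so the first Saturday is November 7 and the third is November 21.
1 April 2021 is a Thursday, so the first Monday is April 5.
At the standard offset (UTC−06:00), 12:00 UTC − 6h = 06:00 Ishal Isles standard time.
The standard-time date in Ishal Isles, 8 April 2021, does not fall between 21 November 2020 and 5 April 2021, so daylight saving is not in effect and Ishal Isles is at UTC−06:00.
12:00 UTC − 6h = 06:00 local.

06:00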